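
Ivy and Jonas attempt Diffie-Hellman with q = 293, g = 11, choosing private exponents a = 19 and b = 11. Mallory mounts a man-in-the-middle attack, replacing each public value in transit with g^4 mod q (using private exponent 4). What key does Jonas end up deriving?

Jonas receives Mallory's public value M = 11^4 mod 293 instead of the honest one.
11^1 ≡ 11 (mod 293)
11^2 = (11^1)^2 ≡ 11^2 = 121 ≡ 121 (mod 293)
11^4 = (11^2)^2 ≡ 121^2 = 14641 ≡ 284 (mod 293)
So M = 284. Jonas computes K = M^11 mod 293.
284^1 ≡ 284 (mod 293)
284^2 = (284^1)^2 ≡ 284^2 = 80656 ≡ 81 (mod 293)
284^4 = (284^2)^2 ≡ 81^2 = 6561 ≡ 115 (mod 293)
284^8 = (284^4)^2 ≡ 115^2 = 13225 ≡ 40 (mod 293)
284^11 = 284^8 · 284^2 · 284^1 ≡ 40 · 81 · 284 ≡ 140 (mod 293).

140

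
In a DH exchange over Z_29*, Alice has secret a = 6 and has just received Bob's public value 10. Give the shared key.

Shared key K = 10^6 mod 29.
10^1 ≡ 10 (mod 29)
10^2 = (10^1)^2 ≡ 10^2 = 100 ≡ 13 (mod 29)
10^4 = (10^2)^2 ≡ 13^2 = 169 ≡ 24 (mod 29)
10^6 = 10^4 · 10^2 ≡ 24 · 13 ≡ 22 (mod 29).

22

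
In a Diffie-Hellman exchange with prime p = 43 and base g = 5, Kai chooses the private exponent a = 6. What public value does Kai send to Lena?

Public value = 5^6 mod 43.
5^1 ≡ 5 (mod 43)
5^2 = (5^1)^2 ≡ 5^2 = 25 ≡ 25 (mod 43)
5^4 = (5^2)^2 ≡ 25^2 = 625 ≡ 23 (mod 43)
5^6 = 5^4 · 5^2 ≡ 23 · 25 ≡ 16 (mod 43).

16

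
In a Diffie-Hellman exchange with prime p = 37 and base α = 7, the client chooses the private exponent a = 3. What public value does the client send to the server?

10

Public value = 7^{3} \pmod{37}.
7^1 ≡ 7 (mod 37)
7^2 = (7^1)^2 ≡ 7^2 = 49 ≡ 12 (mod 37)
7^3 = 7^2 · 7^1 ≡ 12 · 7 ≡ 10 (mod 37).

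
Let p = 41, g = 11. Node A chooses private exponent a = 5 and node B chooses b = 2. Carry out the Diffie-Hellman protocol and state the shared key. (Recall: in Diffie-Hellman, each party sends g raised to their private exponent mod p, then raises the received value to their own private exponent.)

Node A sends A = g^a mod p = 11^5 mod 41.
11^1 ≡ 11 (mod 41)
11^2 = (11^1)^2 ≡ 11^2 = 121 ≡ 39 (mod 41)
11^4 = (11^2)^2 ≡ 39^2 = 1521 ≡ 4 (mod 41)
11^5 = 11^4 · 11^1 ≡ 4 · 11 ≡ 3 (mod 41).
So A = 3. Node B then computes K = A^b mod p = 3^2 mod 41.
3^1 ≡ 3 (mod 41)
3^2 = (3^1)^2 ≡ 3^2 = 9 ≡ 9 (mod 41)

9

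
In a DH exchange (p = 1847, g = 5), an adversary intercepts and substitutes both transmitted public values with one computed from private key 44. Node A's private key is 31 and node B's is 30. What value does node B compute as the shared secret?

1650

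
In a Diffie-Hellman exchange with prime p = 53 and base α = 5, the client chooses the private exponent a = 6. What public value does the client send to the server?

Public value = 5^6 mod 53.
5^1 ≡ 5 (mod 53)
5^2 = (5^1)^2 ≡ 5^2 = 25 ≡ 25 (mod 53)
5^4 = (5^2)^2 ≡ 25^2 = 625 ≡ 42 (mod 53)
5^6 = 5^4 · 5^2 ≡ 42 · 25 ≡ 43 (mod 53).

43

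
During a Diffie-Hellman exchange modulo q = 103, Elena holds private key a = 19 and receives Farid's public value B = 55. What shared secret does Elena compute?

68

Shared key K = 55^19 mod 103.
55^1 ≡ 55 (mod 103)
55^2 = (55^1)^2 ≡ 55^2 = 3025 ≡ 38 (mod 103)
55^4 = (55^2)^2 ≡ 38^2 = 1444 ≡ 2 (mod 103)
55^8 = (55^4)^2 ≡ 2^2 = 4 ≡ 4 (mod 103)
55^16 = (55^8)^2 ≡ 4^2 = 16 ≡ 16 (mod 103)
55^19 = 55^16 · 55^2 · 55^1 ≡ 16 · 38 · 55 ≡ 68 (mod 103).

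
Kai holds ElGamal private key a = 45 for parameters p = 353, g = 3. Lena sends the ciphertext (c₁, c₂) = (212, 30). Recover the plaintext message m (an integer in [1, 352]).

263

Shared mask s = c₁^a mod p = 212^45 mod 353.
212^1 ≡ 212 (mod 353)
212^2 = (212^1)^2 ≡ 212^2 = 44944 ≡ 113 (mod 353)
212^4 = (212^2)^2 ≡ 113^2 = 12769 ≡ 61 (mod 353)
212^8 = (212^4)^2 ≡ 61^2 = 3721 ≡ 191 (mod 353)
212^16 = (212^8)^2 ≡ 191^2 = 36481 ≡ 122 (mod 353)
212^32 = (212^16)^2 ≡ 122^2 = 14884 ≡ 58 (mod 353)
212^45 = 212^32 · 212^8 · 212^4 · 212^1 ≡ 58 · 191 · 61 · 212 ≡ 235 (mod 353).
So s = 235; s⁻¹ ≡ 350 (mod 353).
m = c₂ · s⁻¹ mod 353 = 30 · 350 mod 353 = 263.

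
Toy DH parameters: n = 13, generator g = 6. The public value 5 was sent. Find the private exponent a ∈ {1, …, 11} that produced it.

9

Try successive powers of 6 modulo 13:
6^1 ≡ 6
6^2 ≡ 10
6^3 ≡ 8
6^4 ≡ 9
6^5 ≡ 2
6^6 ≡ 12
6^7 ≡ 7
6^8 ≡ 3
6^9 ≡ 5
Found: a = 9.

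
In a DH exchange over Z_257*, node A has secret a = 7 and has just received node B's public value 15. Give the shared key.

121

Shared key K = 15^7 mod 257.
15^1 ≡ 15 (mod 257)
15^2 = (15^1)^2 ≡ 15^2 = 225 ≡ 225 (mod 257)
15^4 = (15^2)^2 ≡ 225^2 = 50625 ≡ 253 (mod 257)
15^7 = 15^4 · 15^2 · 15^1 ≡ 253 · 225 · 15 ≡ 121 (mod 257).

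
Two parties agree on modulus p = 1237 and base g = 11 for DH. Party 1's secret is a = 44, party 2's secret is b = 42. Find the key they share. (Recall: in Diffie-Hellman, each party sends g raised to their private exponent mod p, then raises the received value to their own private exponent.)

622

Party 2 sends B = g^b mod p = 11^42 mod 1237.
11^1 ≡ 11 (mod 1237)
11^2 = (11^1)^2 ≡ 11^2 = 121 ≡ 121 (mod 1237)
11^4 = (11^2)^2 ≡ 121^2 = 14641 ≡ 1034 (mod 1237)
11^8 = (11^4)^2 ≡ 1034^2 = 1069156 ≡ 388 (mod 1237)
11^16 = (11^8)^2 ≡ 388^2 = 150544 ≡ 867 (mod 1237)
11^32 = (11^16)^2 ≡ 867^2 = 751689 ≡ 830 (mod 1237)
11^42 = 11^32 · 11^8 · 11^2 ≡ 830 · 388 · 121 ≡ 103 (mod 1237).
So B = 103. Party 1 then computes K = B^a mod p = 103^44 mod 1237.
103^1 ≡ 103 (mod 1237)
103^2 = (103^1)^2 ≡ 103^2 = 10609 ≡ 713 (mod 1237)
103^4 = (103^2)^2 ≡ 713^2 = 508369 ≡ 1199 (mod 1237)
103^8 = (103^4)^2 ≡ 1199^2 = 1437601 ≡ 207 (mod 1237)
103^16 = (103^8)^2 ≡ 207^2 = 42849 ≡ 791 (mod 1237)
103^32 = (103^16)^2 ≡ 791^2 = 625681 ≡ 996 (mod 1237)
103^44 = 103^32 · 103^8 · 103^4 ≡ 996 · 207 · 1199 ≡ 622 (mod 1237).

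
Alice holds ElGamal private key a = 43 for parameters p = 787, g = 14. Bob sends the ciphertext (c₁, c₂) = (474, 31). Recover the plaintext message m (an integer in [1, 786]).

Shared mask s = c₁^a mod p = 474^43 mod 787.
474^1 ≡ 474 (mod 787)
474^2 = (474^1)^2 ≡ 474^2 = 224676 ≡ 381 (mod 787)
474^4 = (474^2)^2 ≡ 381^2 = 145161 ≡ 353 (mod 787)
474^8 = (474^4)^2 ≡ 353^2 = 124609 ≡ 263 (mod 787)
474^16 = (474^8)^2 ≡ 263^2 = 69169 ≡ 700 (mod 787)
474^32 = (474^16)^2 ≡ 700^2 = 490000 ≡ 486 (mod 787)
474^43 = 474^32 · 474^8 · 474^2 · 474^1 ≡ 486 · 263 · 381 · 474 ≡ 580 (mod 787).
So s = 580; s⁻¹ ≡ 403 (mod 787).
m = c₂ · s⁻¹ mod 787 = 31 · 403 mod 787 = 688.

688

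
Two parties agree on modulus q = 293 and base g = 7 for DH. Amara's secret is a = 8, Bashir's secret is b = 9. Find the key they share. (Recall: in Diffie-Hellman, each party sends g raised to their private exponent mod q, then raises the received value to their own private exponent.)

Bashir sends B = g^b mod q = 7^9 mod 293.
7^1 ≡ 7 (mod 293)
7^2 = (7^1)^2 ≡ 7^2 = 49 ≡ 49 (mod 293)
7^4 = (7^2)^2 ≡ 49^2 = 2401 ≡ 57 (mod 293)
7^8 = (7^4)^2 ≡ 57^2 = 3249 ≡ 26 (mod 293)
7^9 = 7^8 · 7^1 ≡ 26 · 7 ≡ 182 (mod 293).
So B = 182. Amara then computes K = B^a mod q = 182^8 mod 293.
182^1 ≡ 182 (mod 293)
182^2 = (182^1)^2 ≡ 182^2 = 33124 ≡ 15 (mod 293)
182^4 = (182^2)^2 ≡ 15^2 = 225 ≡ 225 (mod 293)
182^8 = (182^4)^2 ≡ 225^2 = 50625 ≡ 229 (mod 293)

229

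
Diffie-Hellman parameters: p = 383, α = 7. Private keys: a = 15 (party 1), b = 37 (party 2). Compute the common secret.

174

Party 1 sends A = α^a mod p = 7^15 mod 383.
7^1 ≡ 7 (mod 383)
7^2 = (7^1)^2 ≡ 7^2 = 49 ≡ 49 (mod 383)
7^4 = (7^2)^2 ≡ 49^2 = 2401 ≡ 103 (mod 383)
7^8 = (7^4)^2 ≡ 103^2 = 10609 ≡ 268 (mod 383)
7^15 = 7^8 · 7^4 · 7^2 · 7^1 ≡ 268 · 103 · 49 · 7 ≡ 29 (mod 383).
So A = 29. Party 2 then computes K = A^b mod p = 29^37 mod 383.
29^1 ≡ 29 (mod 383)
29^2 = (29^1)^2 ≡ 29^2 = 841 ≡ 75 (mod 383)
29^4 = (29^2)^2 ≡ 75^2 = 5625 ≡ 263 (mod 383)
29^8 = (29^4)^2 ≡ 263^2 = 69169 ≡ 229 (mod 383)
29^16 = (29^8)^2 ≡ 229^2 = 52441 ≡ 353 (mod 383)
29^32 = (29^16)^2 ≡ 353^2 = 124609 ≡ 134 (mod 383)
29^37 = 29^32 · 29^4 · 29^1 ≡ 134 · 263 · 29 ≡ 174 (mod 383).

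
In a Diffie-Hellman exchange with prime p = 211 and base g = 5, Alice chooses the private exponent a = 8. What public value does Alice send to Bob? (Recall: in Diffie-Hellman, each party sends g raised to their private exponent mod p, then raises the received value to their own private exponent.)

64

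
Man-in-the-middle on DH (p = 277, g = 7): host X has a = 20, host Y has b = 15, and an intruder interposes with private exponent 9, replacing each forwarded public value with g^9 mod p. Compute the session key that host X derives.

203

Host X receives an intruder's public value M = 7^9 mod 277 instead of the honest one.
7^1 ≡ 7 (mod 277)
7^2 = (7^1)^2 ≡ 7^2 = 49 ≡ 49 (mod 277)
7^4 = (7^2)^2 ≡ 49^2 = 2401 ≡ 185 (mod 277)
7^8 = (7^4)^2 ≡ 185^2 = 34225 ≡ 154 (mod 277)
7^9 = 7^8 · 7^1 ≡ 154 · 7 ≡ 247 (mod 277).
So M = 247. Host X computes K = M^20 mod 277.
247^1 ≡ 247 (mod 277)
247^2 = (247^1)^2 ≡ 247^2 = 61009 ≡ 69 (mod 277)
247^4 = (247^2)^2 ≡ 69^2 = 4761 ≡ 52 (mod 277)
247^8 = (247^4)^2 ≡ 52^2 = 2704 ≡ 211 (mod 277)
247^16 = (247^8)^2 ≡ 211^2 = 44521 ≡ 201 (mod 277)
247^20 = 247^16 · 247^4 ≡ 201 · 52 ≡ 203 (mod 277).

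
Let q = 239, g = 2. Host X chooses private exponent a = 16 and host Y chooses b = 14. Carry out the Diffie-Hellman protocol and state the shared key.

67

Host X sends A = g^a mod q = 2^16 mod 239.
2^1 ≡ 2 (mod 239)
2^2 = (2^1)^2 ≡ 2^2 = 4 ≡ 4 (mod 239)
2^4 = (2^2)^2 ≡ 4^2 = 16 ≡ 16 (mod 239)
2^8 = (2^4)^2 ≡ 16^2 = 256 ≡ 17 (mod 239)
2^16 = (2^8)^2 ≡ 17^2 = 289 ≡ 50 (mod 239)
So A = 50. Host Y then computes K = A^b mod q = 50^14 mod 239.
50^1 ≡ 50 (mod 239)
50^2 = (50^1)^2 ≡ 50^2 = 2500 ≡ 110 (mod 239)
50^4 = (50^2)^2 ≡ 110^2 = 12100 ≡ 150 (mod 239)
50^8 = (50^4)^2 ≡ 150^2 = 22500 ≡ 34 (mod 239)
50^14 = 50^8 · 50^4 · 50^2 ≡ 34 · 150 · 110 ≡ 67 (mod 239).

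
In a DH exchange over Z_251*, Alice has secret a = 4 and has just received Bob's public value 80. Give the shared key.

Shared key K = 80^4 mod 251.
80^1 ≡ 80 (mod 251)
80^2 = (80^1)^2 ≡ 80^2 = 6400 ≡ 125 (mod 251)
80^4 = (80^2)^2 ≡ 125^2 = 15625 ≡ 63 (mod 251)

63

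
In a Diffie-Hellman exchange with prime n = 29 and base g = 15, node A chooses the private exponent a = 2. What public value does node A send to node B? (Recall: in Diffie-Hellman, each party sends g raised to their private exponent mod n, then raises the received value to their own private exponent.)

22

Public value = 15^2 mod 29.
15^1 ≡ 15 (mod 29)
15^2 = (15^1)^2 ≡ 15^2 = 225 ≡ 22 (mod 29)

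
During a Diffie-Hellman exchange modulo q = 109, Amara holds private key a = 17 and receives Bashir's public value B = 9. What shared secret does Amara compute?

7

Shared key K = 9^17 mod 109.
9^1 ≡ 9 (mod 109)
9^2 = (9^1)^2 ≡ 9^2 = 81 ≡ 81 (mod 109)
9^4 = (9^2)^2 ≡ 81^2 = 6561 ≡ 21 (mod 109)
9^8 = (9^4)^2 ≡ 21^2 = 441 ≡ 5 (mod 109)
9^16 = (9^8)^2 ≡ 5^2 = 25 ≡ 25 (mod 109)
9^17 = 9^16 · 9^1 ≡ 25 · 9 ≡ 7 (mod 109).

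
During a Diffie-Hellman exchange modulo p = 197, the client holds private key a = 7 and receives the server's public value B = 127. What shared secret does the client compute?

6

Shared key K = 127^7 mod 197.
127^1 ≡ 127 (mod 197)
127^2 = (127^1)^2 ≡ 127^2 = 16129 ≡ 172 (mod 197)
127^4 = (127^2)^2 ≡ 172^2 = 29584 ≡ 34 (mod 197)
127^7 = 127^4 · 127^2 · 127^1 ≡ 34 · 172 · 127 ≡ 6 (mod 197).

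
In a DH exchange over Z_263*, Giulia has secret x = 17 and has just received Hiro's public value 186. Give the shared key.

102

Shared key K = 186^17 mod 263.
186^1 ≡ 186 (mod 263)
186^2 = (186^1)^2 ≡ 186^2 = 34596 ≡ 143 (mod 263)
186^4 = (186^2)^2 ≡ 143^2 = 20449 ≡ 198 (mod 263)
186^8 = (186^4)^2 ≡ 198^2 = 39204 ≡ 17 (mod 263)
186^16 = (186^8)^2 ≡ 17^2 = 289 ≡ 26 (mod 263)
186^17 = 186^16 · 186^1 ≡ 26 · 186 ≡ 102 (mod 263).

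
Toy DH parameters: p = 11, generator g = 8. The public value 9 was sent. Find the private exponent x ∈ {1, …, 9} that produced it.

2

Try successive powers of 8 modulo 11:
8^1 ≡ 8
8^2 ≡ 9
Found: x = 2.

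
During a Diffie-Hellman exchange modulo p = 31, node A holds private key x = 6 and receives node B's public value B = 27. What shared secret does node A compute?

4

Shared key K = 27^6 mod 31.
27^1 ≡ 27 (mod 31)
27^2 = (27^1)^2 ≡ 27^2 = 729 ≡ 16 (mod 31)
27^4 = (27^2)^2 ≡ 16^2 = 256 ≡ 8 (mod 31)
27^6 = 27^4 · 27^2 ≡ 8 · 16 ≡ 4 (mod 31).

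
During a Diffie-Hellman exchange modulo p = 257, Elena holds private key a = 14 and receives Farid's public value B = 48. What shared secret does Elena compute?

58

Shared key K = 48^14 mod 257.
48^1 ≡ 48 (mod 257)
48^2 = (48^1)^2 ≡ 48^2 = 2304 ≡ 248 (mod 257)
48^4 = (48^2)^2 ≡ 248^2 = 61504 ≡ 81 (mod 257)
48^8 = (48^4)^2 ≡ 81^2 = 6561 ≡ 136 (mod 257)
48^14 = 48^8 · 48^4 · 48^2 ≡ 136 · 81 · 248 ≡ 58 (mod 257).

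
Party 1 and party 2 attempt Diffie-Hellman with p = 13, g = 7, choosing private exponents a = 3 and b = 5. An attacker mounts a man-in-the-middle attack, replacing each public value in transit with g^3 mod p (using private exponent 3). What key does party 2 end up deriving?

Party 2 receives an attacker's public value M = 7^3 mod 13 instead of the honest one.
7^1 ≡ 7 (mod 13)
7^2 = (7^1)^2 ≡ 7^2 = 49 ≡ 10 (mod 13)
7^3 = 7^2 · 7^1 ≡ 10 · 7 ≡ 5 (mod 13).
So M = 5. Party 2 computes K = M^5 mod 13.
5^1 ≡ 5 (mod 13)
5^2 = (5^1)^2 ≡ 5^2 = 25 ≡ 12 (mod 13)
5^4 = (5^2)^2 ≡ 12^2 = 144 ≡ 1 (mod 13)
5^5 = 5^4 · 5^1 ≡ 1 · 5 ≡ 5 (mod 13).

5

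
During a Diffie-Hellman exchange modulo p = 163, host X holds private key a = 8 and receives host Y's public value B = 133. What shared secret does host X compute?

38

Shared key K = 133^8 mod 163.
133^1 ≡ 133 (mod 163)
133^2 = (133^1)^2 ≡ 133^2 = 17689 ≡ 85 (mod 163)
133^4 = (133^2)^2 ≡ 85^2 = 7225 ≡ 53 (mod 163)
133^8 = (133^4)^2 ≡ 53^2 = 2809 ≡ 38 (mod 163)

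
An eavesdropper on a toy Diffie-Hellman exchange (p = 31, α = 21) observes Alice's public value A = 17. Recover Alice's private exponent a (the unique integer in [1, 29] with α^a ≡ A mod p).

23

Try successive powers of 21 modulo 31:
21^1 ≡ 21
21^2 ≡ 7
21^3 ≡ 23
21^4 ≡ 18
21^5 ≡ 6
21^6 ≡ 2
21^7 ≡ 11
21^8 ≡ 14
21^9 ≡ 15
21^10 ≡ 5
21^11 ≡ 12
21^12 ≡ 4
21^13 ≡ 22
21^14 ≡ 28
21^15 ≡ 30
21^16 ≡ 10
21^17 ≡ 24
21^18 ≡ 8
21^19 ≡ 13
21^20 ≡ 25
21^21 ≡ 29
21^22 ≡ 20
21^23 ≡ 17
Found: a = 23.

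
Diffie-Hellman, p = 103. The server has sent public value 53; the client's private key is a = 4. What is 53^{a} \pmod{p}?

63

Shared key K = 53^4 mod 103.
53^1 ≡ 53 (mod 103)
53^2 = (53^1)^2 ≡ 53^2 = 2809 ≡ 28 (mod 103)
53^4 = (53^2)^2 ≡ 28^2 = 784 ≡ 63 (mod 103)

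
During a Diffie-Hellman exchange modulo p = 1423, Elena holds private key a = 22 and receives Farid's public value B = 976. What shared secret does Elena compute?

122

Shared key K = 976^22 mod 1423.
976^1 ≡ 976 (mod 1423)
976^2 = (976^1)^2 ≡ 976^2 = 952576 ≡ 589 (mod 1423)
976^4 = (976^2)^2 ≡ 589^2 = 346921 ≡ 1132 (mod 1423)
976^8 = (976^4)^2 ≡ 1132^2 = 1281424 ≡ 724 (mod 1423)
976^16 = (976^8)^2 ≡ 724^2 = 524176 ≡ 512 (mod 1423)
976^22 = 976^16 · 976^4 · 976^2 ≡ 512 · 1132 · 589 ≡ 122 (mod 1423).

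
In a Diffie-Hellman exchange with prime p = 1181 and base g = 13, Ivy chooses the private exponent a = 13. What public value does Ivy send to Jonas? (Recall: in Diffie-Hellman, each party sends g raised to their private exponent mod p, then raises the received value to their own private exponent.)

370

Public value = 13^13 (mod 1181).
13^1 ≡ 13 (mod 1181)
13^2 = (13^1)^2 ≡ 13^2 = 169 ≡ 169 (mod 1181)
13^4 = (13^2)^2 ≡ 169^2 = 28561 ≡ 217 (mod 1181)
13^8 = (13^4)^2 ≡ 217^2 = 47089 ≡ 1030 (mod 1181)
13^13 = 13^8 · 13^4 · 13^1 ≡ 1030 · 217 · 13 ≡ 370 (mod 1181).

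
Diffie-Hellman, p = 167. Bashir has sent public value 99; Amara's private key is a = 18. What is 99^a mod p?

Shared key K = 99^18 mod 167.
99^1 ≡ 99 (mod 167)
99^2 = (99^1)^2 ≡ 99^2 = 9801 ≡ 115 (mod 167)
99^4 = (99^2)^2 ≡ 115^2 = 13225 ≡ 32 (mod 167)
99^8 = (99^4)^2 ≡ 32^2 = 1024 ≡ 22 (mod 167)
99^16 = (99^8)^2 ≡ 22^2 = 484 ≡ 150 (mod 167)
99^18 = 99^16 · 99^2 ≡ 150 · 115 ≡ 49 (mod 167).

49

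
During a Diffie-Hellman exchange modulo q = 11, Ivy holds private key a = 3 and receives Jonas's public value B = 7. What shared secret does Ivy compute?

2

Shared key K = 7^3 mod 11.
7^1 ≡ 7 (mod 11)
7^2 = (7^1)^2 ≡ 7^2 = 49 ≡ 5 (mod 11)
7^3 = 7^2 · 7^1 ≡ 5 · 7 ≡ 2 (mod 11).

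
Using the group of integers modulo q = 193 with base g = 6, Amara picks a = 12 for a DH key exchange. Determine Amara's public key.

Public value = 6^12 mod 193.
6^1 ≡ 6 (mod 193)
6^2 = (6^1)^2 ≡ 6^2 = 36 ≡ 36 (mod 193)
6^4 = (6^2)^2 ≡ 36^2 = 1296 ≡ 138 (mod 193)
6^8 = (6^4)^2 ≡ 138^2 = 19044 ≡ 130 (mod 193)
6^12 = 6^8 · 6^4 ≡ 130 · 138 ≡ 184 (mod 193).

184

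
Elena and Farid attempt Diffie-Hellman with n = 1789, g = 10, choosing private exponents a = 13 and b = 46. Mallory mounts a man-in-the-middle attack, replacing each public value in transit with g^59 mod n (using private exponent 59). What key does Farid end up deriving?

1697

Farid receives Mallory's public value M = 10^59 mod 1789 instead of the honest one.
10^1 ≡ 10 (mod 1789)
10^2 = (10^1)^2 ≡ 10^2 = 100 ≡ 100 (mod 1789)
10^4 = (10^2)^2 ≡ 100^2 = 10000 ≡ 1055 (mod 1789)
10^8 = (10^4)^2 ≡ 1055^2 = 1113025 ≡ 267 (mod 1789)
10^16 = (10^8)^2 ≡ 267^2 = 71289 ≡ 1518 (mod 1789)
10^32 = (10^16)^2 ≡ 1518^2 = 2304324 ≡ 92 (mod 1789)
10^59 = 10^32 · 10^16 · 10^8 · 10^2 · 10^1 ≡ 92 · 1518 · 267 · 100 · 10 ≡ 1743 (mod 1789).
So M = 1743. Farid computes K = M^46 mod 1789.
1743^1 ≡ 1743 (mod 1789)
1743^2 = (1743^1)^2 ≡ 1743^2 = 3038049 ≡ 327 (mod 1789)
1743^4 = (1743^2)^2 ≡ 327^2 = 106929 ≡ 1378 (mod 1789)
1743^8 = (1743^4)^2 ≡ 1378^2 = 1898884 ≡ 755 (mod 1789)
1743^16 = (1743^8)^2 ≡ 755^2 = 570025 ≡ 1123 (mod 1789)
1743^32 = (1743^16)^2 ≡ 1123^2 = 1261129 ≡ 1673 (mod 1789)
1743^46 = 1743^32 · 1743^8 · 1743^4 · 1743^2 ≡ 1673 · 755 · 1378 · 327 ≡ 1697 (mod 1789).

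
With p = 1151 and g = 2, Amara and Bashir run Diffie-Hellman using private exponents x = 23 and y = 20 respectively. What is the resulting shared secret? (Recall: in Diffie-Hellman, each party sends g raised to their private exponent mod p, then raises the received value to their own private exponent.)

224

Amara sends A = g^x mod p = 2^23 mod 1151.
2^1 ≡ 2 (mod 1151)
2^2 = (2^1)^2 ≡ 2^2 = 4 ≡ 4 (mod 1151)
2^4 = (2^2)^2 ≡ 4^2 = 16 ≡ 16 (mod 1151)
2^8 = (2^4)^2 ≡ 16^2 = 256 ≡ 256 (mod 1151)
2^16 = (2^8)^2 ≡ 256^2 = 65536 ≡ 1080 (mod 1151)
2^23 = 2^16 · 2^4 · 2^2 · 2^1 ≡ 1080 · 16 · 4 · 2 ≡ 120 (mod 1151).
So A = 120. Bashir then computes K = A^y mod p = 120^20 mod 1151.
120^1 ≡ 120 (mod 1151)
120^2 = (120^1)^2 ≡ 120^2 = 14400 ≡ 588 (mod 1151)
120^4 = (120^2)^2 ≡ 588^2 = 345744 ≡ 444 (mod 1151)
120^8 = (120^4)^2 ≡ 444^2 = 197136 ≡ 315 (mod 1151)
120^16 = (120^8)^2 ≡ 315^2 = 99225 ≡ 239 (mod 1151)
120^20 = 120^16 · 120^4 ≡ 239 · 444 ≡ 224 (mod 1151).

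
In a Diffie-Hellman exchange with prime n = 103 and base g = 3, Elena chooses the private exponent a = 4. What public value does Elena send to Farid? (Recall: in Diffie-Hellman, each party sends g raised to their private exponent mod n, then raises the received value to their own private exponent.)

Public value = 3^4 mod 103.
3^1 ≡ 3 (mod 103)
3^2 = (3^1)^2 ≡ 3^2 = 9 ≡ 9 (mod 103)
3^4 = (3^2)^2 ≡ 9^2 = 81 ≡ 81 (mod 103)

81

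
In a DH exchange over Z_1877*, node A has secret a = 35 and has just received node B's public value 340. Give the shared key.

1646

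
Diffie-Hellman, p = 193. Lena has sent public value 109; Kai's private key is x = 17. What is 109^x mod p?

Shared key K = 109^17 mod 193.
109^1 ≡ 109 (mod 193)
109^2 = (109^1)^2 ≡ 109^2 = 11881 ≡ 108 (mod 193)
109^4 = (109^2)^2 ≡ 108^2 = 11664 ≡ 84 (mod 193)
109^8 = (109^4)^2 ≡ 84^2 = 7056 ≡ 108 (mod 193)
109^16 = (109^8)^2 ≡ 108^2 = 11664 ≡ 84 (mod 193)
109^17 = 109^16 · 109^1 ≡ 84 · 109 ≡ 85 (mod 193).

85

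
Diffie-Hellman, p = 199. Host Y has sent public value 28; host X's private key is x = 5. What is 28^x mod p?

Shared key K = 28^5 mod 199.
28^1 ≡ 28 (mod 199)
28^2 = (28^1)^2 ≡ 28^2 = 784 ≡ 187 (mod 199)
28^4 = (28^2)^2 ≡ 187^2 = 34969 ≡ 144 (mod 199)
28^5 = 28^4 · 28^1 ≡ 144 · 28 ≡ 52 (mod 199).

52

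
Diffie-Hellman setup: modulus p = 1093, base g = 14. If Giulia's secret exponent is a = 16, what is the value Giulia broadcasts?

Public value = 14^16 mod 1093.
14^1 ≡ 14 (mod 1093)
14^2 = (14^1)^2 ≡ 14^2 = 196 ≡ 196 (mod 1093)
14^4 = (14^2)^2 ≡ 196^2 = 38416 ≡ 161 (mod 1093)
14^8 = (14^4)^2 ≡ 161^2 = 25921 ≡ 782 (mod 1093)
14^16 = (14^8)^2 ≡ 782^2 = 611524 ≡ 537 (mod 1093)

537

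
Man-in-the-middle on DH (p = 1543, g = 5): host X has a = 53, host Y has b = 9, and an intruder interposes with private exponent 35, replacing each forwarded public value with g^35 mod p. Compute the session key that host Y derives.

Host Y receives an intruder's public value M = 5^35 mod 1543 instead of the honest one.
5^1 ≡ 5 (mod 1543)
5^2 = (5^1)^2 ≡ 5^2 = 25 ≡ 25 (mod 1543)
5^4 = (5^2)^2 ≡ 25^2 = 625 ≡ 625 (mod 1543)
5^8 = (5^4)^2 ≡ 625^2 = 390625 ≡ 246 (mod 1543)
5^16 = (5^8)^2 ≡ 246^2 = 60516 ≡ 339 (mod 1543)
5^32 = (5^16)^2 ≡ 339^2 = 114921 ≡ 739 (mod 1543)
5^35 = 5^32 · 5^2 · 5^1 ≡ 739 · 25 · 5 ≡ 1338 (mod 1543).
So M = 1338. Host Y computes K = M^9 mod 1543.
1338^1 ≡ 1338 (mod 1543)
1338^2 = (1338^1)^2 ≡ 1338^2 = 1790244 ≡ 364 (mod 1543)
1338^4 = (1338^2)^2 ≡ 364^2 = 132496 ≡ 1341 (mod 1543)
1338^8 = (1338^4)^2 ≡ 1341^2 = 1798281 ≡ 686 (mod 1543)
1338^9 = 1338^8 · 1338^1 ≡ 686 · 1338 ≡ 1326 (mod 1543).

1326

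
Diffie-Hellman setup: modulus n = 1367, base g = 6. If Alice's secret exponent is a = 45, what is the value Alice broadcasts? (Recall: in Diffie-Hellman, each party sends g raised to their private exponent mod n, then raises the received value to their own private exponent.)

130

Public value = 6^45 mod 1367.
6^1 ≡ 6 (mod 1367)
6^2 = (6^1)^2 ≡ 6^2 = 36 ≡ 36 (mod 1367)
6^4 = (6^2)^2 ≡ 36^2 = 1296 ≡ 1296 (mod 1367)
6^8 = (6^4)^2 ≡ 1296^2 = 1679616 ≡ 940 (mod 1367)
6^16 = (6^8)^2 ≡ 940^2 = 883600 ≡ 518 (mod 1367)
6^32 = (6^16)^2 ≡ 518^2 = 268324 ≡ 392 (mod 1367)
6^45 = 6^32 · 6^8 · 6^4 · 6^1 ≡ 392 · 940 · 1296 · 6 ≡ 130 (mod 1367).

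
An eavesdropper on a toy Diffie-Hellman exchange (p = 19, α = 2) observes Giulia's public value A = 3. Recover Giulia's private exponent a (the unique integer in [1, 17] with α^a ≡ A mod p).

13

Try successive powers of 2 modulo 19:
2^1 ≡ 2
2^2 ≡ 4
2^3 ≡ 8
2^4 ≡ 16
2^5 ≡ 13
2^6 ≡ 7
2^7 ≡ 14
2^8 ≡ 9
2^9 ≡ 18
2^10 ≡ 17
2^11 ≡ 15
2^12 ≡ 11
2^13 ≡ 3
Found: a = 13.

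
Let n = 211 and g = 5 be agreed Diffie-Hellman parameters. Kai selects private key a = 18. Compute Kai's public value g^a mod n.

65

Public value = 5^18 mod 211.
5^1 ≡ 5 (mod 211)
5^2 = (5^1)^2 ≡ 5^2 = 25 ≡ 25 (mod 211)
5^4 = (5^2)^2 ≡ 25^2 = 625 ≡ 203 (mod 211)
5^8 = (5^4)^2 ≡ 203^2 = 41209 ≡ 64 (mod 211)
5^16 = (5^8)^2 ≡ 64^2 = 4096 ≡ 87 (mod 211)
5^18 = 5^16 · 5^2 ≡ 87 · 25 ≡ 65 (mod 211).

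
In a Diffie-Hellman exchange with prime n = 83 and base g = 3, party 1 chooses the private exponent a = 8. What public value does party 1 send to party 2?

Public value = 3^8 (mod 83).
3^1 ≡ 3 (mod 83)
3^2 = (3^1)^2 ≡ 3^2 = 9 ≡ 9 (mod 83)
3^4 = (3^2)^2 ≡ 9^2 = 81 ≡ 81 (mod 83)
3^8 = (3^4)^2 ≡ 81^2 = 6561 ≡ 4 (mod 83)

4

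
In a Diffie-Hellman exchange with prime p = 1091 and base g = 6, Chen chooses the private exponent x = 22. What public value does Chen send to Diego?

Public value = 6^22 mod 1091.
6^1 ≡ 6 (mod 1091)
6^2 = (6^1)^2 ≡ 6^2 = 36 ≡ 36 (mod 1091)
6^4 = (6^2)^2 ≡ 36^2 = 1296 ≡ 205 (mod 1091)
6^8 = (6^4)^2 ≡ 205^2 = 42025 ≡ 567 (mod 1091)
6^16 = (6^8)^2 ≡ 567^2 = 321489 ≡ 735 (mod 1091)
6^22 = 6^16 · 6^4 · 6^2 ≡ 735 · 205 · 36 ≡ 939 (mod 1091).

939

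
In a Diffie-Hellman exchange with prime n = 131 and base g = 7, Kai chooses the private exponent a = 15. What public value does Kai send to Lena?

107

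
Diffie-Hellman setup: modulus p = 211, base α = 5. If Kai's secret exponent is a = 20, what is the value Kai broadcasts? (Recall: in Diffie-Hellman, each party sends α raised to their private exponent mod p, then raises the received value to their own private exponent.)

148

Public value = 5^20 mod 211.
5^1 ≡ 5 (mod 211)
5^2 = (5^1)^2 ≡ 5^2 = 25 ≡ 25 (mod 211)
5^4 = (5^2)^2 ≡ 25^2 = 625 ≡ 203 (mod 211)
5^8 = (5^4)^2 ≡ 203^2 = 41209 ≡ 64 (mod 211)
5^16 = (5^8)^2 ≡ 64^2 = 4096 ≡ 87 (mod 211)
5^20 = 5^16 · 5^4 ≡ 87 · 203 ≡ 148 (mod 211).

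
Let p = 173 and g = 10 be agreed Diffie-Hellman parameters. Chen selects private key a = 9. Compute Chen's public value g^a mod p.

Public value = 10^9 mod 173.
10^1 ≡ 10 (mod 173)
10^2 = (10^1)^2 ≡ 10^2 = 100 ≡ 100 (mod 173)
10^4 = (10^2)^2 ≡ 100^2 = 10000 ≡ 139 (mod 173)
10^8 = (10^4)^2 ≡ 139^2 = 19321 ≡ 118 (mod 173)
10^9 = 10^8 · 10^1 ≡ 118 · 10 ≡ 142 (mod 173).

142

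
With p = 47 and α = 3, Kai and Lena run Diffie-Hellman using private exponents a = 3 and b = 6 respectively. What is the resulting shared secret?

6

Lena sends B = α^b mod p = 3^6 mod 47.
3^1 ≡ 3 (mod 47)
3^2 = (3^1)^2 ≡ 3^2 = 9 ≡ 9 (mod 47)
3^4 = (3^2)^2 ≡ 9^2 = 81 ≡ 34 (mod 47)
3^6 = 3^4 · 3^2 ≡ 34 · 9 ≡ 24 (mod 47).
So B = 24. Kai then computes K = B^a mod p = 24^3 mod 47.
24^1 ≡ 24 (mod 47)
24^2 = (24^1)^2 ≡ 24^2 = 576 ≡ 12 (mod 47)
24^3 = 24^2 · 24^1 ≡ 12 · 24 ≡ 6 (mod 47).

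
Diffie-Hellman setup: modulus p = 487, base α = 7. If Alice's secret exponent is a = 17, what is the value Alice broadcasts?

56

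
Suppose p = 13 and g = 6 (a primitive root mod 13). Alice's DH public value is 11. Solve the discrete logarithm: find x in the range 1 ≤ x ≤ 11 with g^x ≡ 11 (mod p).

Try successive powers of 6 modulo 13:
6^1 ≡ 6
6^2 ≡ 10
6^3 ≡ 8
6^4 ≡ 9
6^5 ≡ 2
6^6 ≡ 12
6^7 ≡ 7
6^8 ≡ 3
6^9 ≡ 5
6^10 ≡ 4
6^11 ≡ 11
Found: x = 11.

11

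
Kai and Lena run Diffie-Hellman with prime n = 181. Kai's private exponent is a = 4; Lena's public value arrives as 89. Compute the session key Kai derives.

39

Shared key K = 89^4 mod 181.
89^1 ≡ 89 (mod 181)
89^2 = (89^1)^2 ≡ 89^2 = 7921 ≡ 138 (mod 181)
89^4 = (89^2)^2 ≡ 138^2 = 19044 ≡ 39 (mod 181)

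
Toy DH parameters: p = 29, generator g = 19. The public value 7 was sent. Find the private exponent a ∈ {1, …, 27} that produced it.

Try successive powers of 19 modulo 29:
19^1 ≡ 19
19^2 ≡ 13
19^3 ≡ 15
19^4 ≡ 24
19^5 ≡ 21
19^6 ≡ 22
19^7 ≡ 12
19^8 ≡ 25
19^9 ≡ 11
19^10 ≡ 6
19^11 ≡ 27
19^12 ≡ 20
19^13 ≡ 3
19^14 ≡ 28
19^15 ≡ 10
19^16 ≡ 16
19^17 ≡ 14
19^18 ≡ 5
19^19 ≡ 8
19^20 ≡ 7
Found: a = 20.

20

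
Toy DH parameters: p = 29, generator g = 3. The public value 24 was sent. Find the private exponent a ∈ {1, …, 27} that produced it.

24

Try successive powers of 3 modulo 29:
3^1 ≡ 3
3^2 ≡ 9
3^3 ≡ 27
3^4 ≡ 23
3^5 ≡ 11
3^6 ≡ 4
3^7 ≡ 12
3^8 ≡ 7
3^9 ≡ 21
3^10 ≡ 5
3^11 ≡ 15
3^12 ≡ 16
3^13 ≡ 19
3^14 ≡ 28
3^15 ≡ 26
3^16 ≡ 20
3^17 ≡ 2
3^18 ≡ 6
3^19 ≡ 18
3^20 ≡ 25
3^21 ≡ 17
3^22 ≡ 22
3^23 ≡ 8
3^24 ≡ 24
Found: a = 24.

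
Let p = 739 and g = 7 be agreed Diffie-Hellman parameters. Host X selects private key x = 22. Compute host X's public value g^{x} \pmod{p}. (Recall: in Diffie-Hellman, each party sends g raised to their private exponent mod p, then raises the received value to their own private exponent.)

705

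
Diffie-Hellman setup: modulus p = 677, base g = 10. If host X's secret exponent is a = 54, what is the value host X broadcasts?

626

Public value = 10^54 (mod 677).
10^1 ≡ 10 (mod 677)
10^2 = (10^1)^2 ≡ 10^2 = 100 ≡ 100 (mod 677)
10^4 = (10^2)^2 ≡ 100^2 = 10000 ≡ 522 (mod 677)
10^8 = (10^4)^2 ≡ 522^2 = 272484 ≡ 330 (mod 677)
10^16 = (10^8)^2 ≡ 330^2 = 108900 ≡ 580 (mod 677)
10^32 = (10^16)^2 ≡ 580^2 = 336400 ≡ 608 (mod 677)
10^54 = 10^32 · 10^16 · 10^4 · 10^2 ≡ 608 · 580 · 522 · 100 ≡ 626 (mod 677).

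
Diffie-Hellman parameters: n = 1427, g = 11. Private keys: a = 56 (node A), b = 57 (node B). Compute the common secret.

Node A sends A = g^a mod n = 11^56 mod 1427.
11^1 ≡ 11 (mod 1427)
11^2 = (11^1)^2 ≡ 11^2 = 121 ≡ 121 (mod 1427)
11^4 = (11^2)^2 ≡ 121^2 = 14641 ≡ 371 (mod 1427)
11^8 = (11^4)^2 ≡ 371^2 = 137641 ≡ 649 (mod 1427)
11^16 = (11^8)^2 ≡ 649^2 = 421201 ≡ 236 (mod 1427)
11^32 = (11^16)^2 ≡ 236^2 = 55696 ≡ 43 (mod 1427)
11^56 = 11^32 · 11^16 · 11^8 ≡ 43 · 236 · 649 ≡ 447 (mod 1427).
So A = 447. Node B then computes K = A^b mod n = 447^57 mod 1427.
447^1 ≡ 447 (mod 1427)
447^2 = (447^1)^2 ≡ 447^2 = 199809 ≡ 29 (mod 1427)
447^4 = (447^2)^2 ≡ 29^2 = 841 ≡ 841 (mod 1427)
447^8 = (447^4)^2 ≡ 841^2 = 707281 ≡ 916 (mod 1427)
447^16 = (447^8)^2 ≡ 916^2 = 839056 ≡ 1407 (mod 1427)
447^32 = (447^16)^2 ≡ 1407^2 = 1979649 ≡ 400 (mod 1427)
447^57 = 447^32 · 447^16 · 447^8 · 447^1 ≡ 400 · 1407 · 916 · 447 ≡ 1139 (mod 1427).

1139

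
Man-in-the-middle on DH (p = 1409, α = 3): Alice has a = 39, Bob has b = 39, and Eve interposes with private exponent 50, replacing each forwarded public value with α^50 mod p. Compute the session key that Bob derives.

Bob receives Eve's public value M = 3^50 mod 1409 instead of the honest one.
3^1 ≡ 3 (mod 1409)
3^2 = (3^1)^2 ≡ 3^2 = 9 ≡ 9 (mod 1409)
3^4 = (3^2)^2 ≡ 9^2 = 81 ≡ 81 (mod 1409)
3^8 = (3^4)^2 ≡ 81^2 = 6561 ≡ 925 (mod 1409)
3^16 = (3^8)^2 ≡ 925^2 = 855625 ≡ 362 (mod 1409)
3^32 = (3^16)^2 ≡ 362^2 = 131044 ≡ 7 (mod 1409)
3^50 = 3^32 · 3^16 · 3^2 ≡ 7 · 362 · 9 ≡ 262 (mod 1409).
So M = 262. Bob computes K = M^39 mod 1409.
262^1 ≡ 262 (mod 1409)
262^2 = (262^1)^2 ≡ 262^2 = 68644 ≡ 1012 (mod 1409)
262^4 = (262^2)^2 ≡ 1012^2 = 1024144 ≡ 1210 (mod 1409)
262^8 = (262^4)^2 ≡ 1210^2 = 1464100 ≡ 149 (mod 1409)
262^16 = (262^8)^2 ≡ 149^2 = 22201 ≡ 1066 (mod 1409)
262^32 = (262^16)^2 ≡ 1066^2 = 1136356 ≡ 702 (mod 1409)
262^39 = 262^32 · 262^4 · 262^2 · 262^1 ≡ 702 · 1210 · 1012 · 262 ≡ 1378 (mod 1409).

1378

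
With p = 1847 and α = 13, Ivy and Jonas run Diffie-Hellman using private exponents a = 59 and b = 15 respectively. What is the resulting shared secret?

940

Jonas sends B = α^b mod p = 13^15 mod 1847.
13^1 ≡ 13 (mod 1847)
13^2 = (13^1)^2 ≡ 13^2 = 169 ≡ 169 (mod 1847)
13^4 = (13^2)^2 ≡ 169^2 = 28561 ≡ 856 (mod 1847)
13^8 = (13^4)^2 ≡ 856^2 = 732736 ≡ 1324 (mod 1847)
13^15 = 13^8 · 13^4 · 13^2 · 13^1 ≡ 1324 · 856 · 169 · 13 ≡ 1292 (mod 1847).
So B = 1292. Ivy then computes K = B^a mod p = 1292^59 mod 1847.
1292^1 ≡ 1292 (mod 1847)
1292^2 = (1292^1)^2 ≡ 1292^2 = 1669264 ≡ 1423 (mod 1847)
1292^4 = (1292^2)^2 ≡ 1423^2 = 2024929 ≡ 617 (mod 1847)
1292^8 = (1292^4)^2 ≡ 617^2 = 380689 ≡ 207 (mod 1847)
1292^16 = (1292^8)^2 ≡ 207^2 = 42849 ≡ 368 (mod 1847)
1292^32 = (1292^16)^2 ≡ 368^2 = 135424 ≡ 593 (mod 1847)
1292^59 = 1292^32 · 1292^16 · 1292^8 · 1292^2 · 1292^1 ≡ 593 · 368 · 207 · 1423 · 1292 ≡ 940 (mod 1847).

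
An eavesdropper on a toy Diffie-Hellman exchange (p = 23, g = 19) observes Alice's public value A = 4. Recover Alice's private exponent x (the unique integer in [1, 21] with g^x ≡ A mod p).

12

Try successive powers of 19 modulo 23:
19^1 ≡ 19
19^2 ≡ 16
19^3 ≡ 5
19^4 ≡ 3
19^5 ≡ 11
19^6 ≡ 2
19^7 ≡ 15
19^8 ≡ 9
19^9 ≡ 10
19^10 ≡ 6
19^11 ≡ 22
19^12 ≡ 4
Found: x = 12.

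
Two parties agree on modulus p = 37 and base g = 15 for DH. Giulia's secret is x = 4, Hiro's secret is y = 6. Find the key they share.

10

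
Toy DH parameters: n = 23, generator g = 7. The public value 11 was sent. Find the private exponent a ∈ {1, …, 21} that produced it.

19

Try successive powers of 7 modulo 23:
7^1 ≡ 7
7^2 ≡ 3
7^3 ≡ 21
7^4 ≡ 9
7^5 ≡ 17
7^6 ≡ 4
7^7 ≡ 5
7^8 ≡ 12
7^9 ≡ 15
7^10 ≡ 13
7^11 ≡ 22
7^12 ≡ 16
7^13 ≡ 20
7^14 ≡ 2
7^15 ≡ 14
7^16 ≡ 6
7^17 ≡ 19
7^18 ≡ 18
7^19 ≡ 11
Found: a = 19.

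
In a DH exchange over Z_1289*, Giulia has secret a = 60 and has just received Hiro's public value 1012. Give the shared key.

361

Shared key K = 1012^60 mod 1289.
1012^1 ≡ 1012 (mod 1289)
1012^2 = (1012^1)^2 ≡ 1012^2 = 1024144 ≡ 678 (mod 1289)
1012^4 = (1012^2)^2 ≡ 678^2 = 459684 ≡ 800 (mod 1289)
1012^8 = (1012^4)^2 ≡ 800^2 = 640000 ≡ 656 (mod 1289)
1012^16 = (1012^8)^2 ≡ 656^2 = 430336 ≡ 1099 (mod 1289)
1012^32 = (1012^16)^2 ≡ 1099^2 = 1207801 ≡ 8 (mod 1289)
1012^60 = 1012^32 · 1012^16 · 1012^8 · 1012^4 ≡ 8 · 1099 · 656 · 800 ≡ 361 (mod 1289).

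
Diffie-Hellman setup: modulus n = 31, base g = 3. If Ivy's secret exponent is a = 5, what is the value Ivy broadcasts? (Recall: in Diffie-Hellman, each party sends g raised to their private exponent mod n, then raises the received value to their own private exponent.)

26

Public value = 3^5 mod 31.
3^1 ≡ 3 (mod 31)
3^2 = (3^1)^2 ≡ 3^2 = 9 ≡ 9 (mod 31)
3^4 = (3^2)^2 ≡ 9^2 = 81 ≡ 19 (mod 31)
3^5 = 3^4 · 3^1 ≡ 19 · 3 ≡ 26 (mod 31).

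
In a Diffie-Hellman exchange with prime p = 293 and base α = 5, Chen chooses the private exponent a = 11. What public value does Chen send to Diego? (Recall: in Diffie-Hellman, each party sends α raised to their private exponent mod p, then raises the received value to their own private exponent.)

Public value = 5^{11} \pmod{293}.
5^1 ≡ 5 (mod 293)
5^2 = (5^1)^2 ≡ 5^2 = 25 ≡ 25 (mod 293)
5^4 = (5^2)^2 ≡ 25^2 = 625 ≡ 39 (mod 293)
5^8 = (5^4)^2 ≡ 39^2 = 1521 ≡ 56 (mod 293)
5^11 = 5^8 · 5^2 · 5^1 ≡ 56 · 25 · 5 ≡ 261 (mod 293).

261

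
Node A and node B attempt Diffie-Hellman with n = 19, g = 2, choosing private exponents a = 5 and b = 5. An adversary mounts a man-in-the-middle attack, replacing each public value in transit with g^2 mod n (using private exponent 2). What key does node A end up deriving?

17

Node A receives an adversary's public value M = 2^2 mod 19 instead of the honest one.
2^1 ≡ 2 (mod 19)
2^2 = (2^1)^2 ≡ 2^2 = 4 ≡ 4 (mod 19)
So M = 4. Node A computes K = M^5 mod 19.
4^1 ≡ 4 (mod 19)
4^2 = (4^1)^2 ≡ 4^2 = 16 ≡ 16 (mod 19)
4^4 = (4^2)^2 ≡ 16^2 = 256 ≡ 9 (mod 19)
4^5 = 4^4 · 4^1 ≡ 9 · 4 ≡ 17 (mod 19).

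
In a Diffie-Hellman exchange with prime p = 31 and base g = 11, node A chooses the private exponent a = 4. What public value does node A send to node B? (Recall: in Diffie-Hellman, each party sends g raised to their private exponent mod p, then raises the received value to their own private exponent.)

Public value = 11^4 mod 31.
11^1 ≡ 11 (mod 31)
11^2 = (11^1)^2 ≡ 11^2 = 121 ≡ 28 (mod 31)
11^4 = (11^2)^2 ≡ 28^2 = 784 ≡ 9 (mod 31)

9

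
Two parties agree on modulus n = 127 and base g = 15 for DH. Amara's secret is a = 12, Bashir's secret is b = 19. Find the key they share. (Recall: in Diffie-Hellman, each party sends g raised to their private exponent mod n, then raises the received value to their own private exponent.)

Amara sends A = g^a mod n = 15^12 mod 127.
15^1 ≡ 15 (mod 127)
15^2 = (15^1)^2 ≡ 15^2 = 225 ≡ 98 (mod 127)
15^4 = (15^2)^2 ≡ 98^2 = 9604 ≡ 79 (mod 127)
15^8 = (15^4)^2 ≡ 79^2 = 6241 ≡ 18 (mod 127)
15^12 = 15^8 · 15^4 ≡ 18 · 79 ≡ 25 (mod 127).
So A = 25. Bashir then computes K = A^b mod n = 25^19 mod 127.
25^1 ≡ 25 (mod 127)
25^2 = (25^1)^2 ≡ 25^2 = 625 ≡ 117 (mod 127)
25^4 = (25^2)^2 ≡ 117^2 = 13689 ≡ 100 (mod 127)
25^8 = (25^4)^2 ≡ 100^2 = 10000 ≡ 94 (mod 127)
25^16 = (25^8)^2 ≡ 94^2 = 8836 ≡ 73 (mod 127)
25^19 = 25^16 · 25^2 · 25^1 ≡ 73 · 117 · 25 ≡ 38 (mod 127).

38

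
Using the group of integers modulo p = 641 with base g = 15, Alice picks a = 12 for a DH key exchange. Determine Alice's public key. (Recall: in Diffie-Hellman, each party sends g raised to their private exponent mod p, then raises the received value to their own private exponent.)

Public value = 15^12 (mod 641).
15^1 ≡ 15 (mod 641)
15^2 = (15^1)^2 ≡ 15^2 = 225 ≡ 225 (mod 641)
15^4 = (15^2)^2 ≡ 225^2 = 50625 ≡ 627 (mod 641)
15^8 = (15^4)^2 ≡ 627^2 = 393129 ≡ 196 (mod 641)
15^12 = 15^8 · 15^4 ≡ 196 · 627 ≡ 461 (mod 641).

461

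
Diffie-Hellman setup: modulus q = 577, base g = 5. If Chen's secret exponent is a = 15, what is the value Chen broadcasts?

Public value = 5^15 (mod 577).
5^1 ≡ 5 (mod 577)
5^2 = (5^1)^2 ≡ 5^2 = 25 ≡ 25 (mod 577)
5^4 = (5^2)^2 ≡ 25^2 = 625 ≡ 48 (mod 577)
5^8 = (5^4)^2 ≡ 48^2 = 2304 ≡ 573 (mod 577)
5^15 = 5^8 · 5^4 · 5^2 · 5^1 ≡ 573 · 48 · 25 · 5 ≡ 234 (mod 577).

234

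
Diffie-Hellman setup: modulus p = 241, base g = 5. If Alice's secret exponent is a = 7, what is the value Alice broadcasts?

Public value = 5^7 mod 241.
5^1 ≡ 5 (mod 241)
5^2 = (5^1)^2 ≡ 5^2 = 25 ≡ 25 (mod 241)
5^4 = (5^2)^2 ≡ 25^2 = 625 ≡ 143 (mod 241)
5^7 = 5^4 · 5^2 · 5^1 ≡ 143 · 25 · 5 ≡ 41 (mod 241).

41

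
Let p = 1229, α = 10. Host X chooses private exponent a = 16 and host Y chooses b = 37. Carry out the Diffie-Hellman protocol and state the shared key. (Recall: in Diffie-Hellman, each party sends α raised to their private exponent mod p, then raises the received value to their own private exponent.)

Host Y sends B = α^b mod p = 10^37 mod 1229.
10^1 ≡ 10 (mod 1229)
10^2 = (10^1)^2 ≡ 10^2 = 100 ≡ 100 (mod 1229)
10^4 = (10^2)^2 ≡ 100^2 = 10000 ≡ 168 (mod 1229)
10^8 = (10^4)^2 ≡ 168^2 = 28224 ≡ 1186 (mod 1229)
10^16 = (10^8)^2 ≡ 1186^2 = 1406596 ≡ 620 (mod 1229)
10^32 = (10^16)^2 ≡ 620^2 = 384400 ≡ 952 (mod 1229)
10^37 = 10^32 · 10^4 · 10^1 ≡ 952 · 168 · 10 ≡ 431 (mod 1229).
So B = 431. Host X then computes K = B^a mod p = 431^16 mod 1229.
431^1 ≡ 431 (mod 1229)
431^2 = (431^1)^2 ≡ 431^2 = 185761 ≡ 182 (mod 1229)
431^4 = (431^2)^2 ≡ 182^2 = 33124 ≡ 1170 (mod 1229)
431^8 = (431^4)^2 ≡ 1170^2 = 1368900 ≡ 1023 (mod 1229)
431^16 = (431^8)^2 ≡ 1023^2 = 1046529 ≡ 650 (mod 1229)

650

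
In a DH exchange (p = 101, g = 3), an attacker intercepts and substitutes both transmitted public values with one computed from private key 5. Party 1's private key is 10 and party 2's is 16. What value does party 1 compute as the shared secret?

Party 1 receives an attacker's public value M = 3^5 mod 101 instead of the honest one.
3^1 ≡ 3 (mod 101)
3^2 = (3^1)^2 ≡ 3^2 = 9 ≡ 9 (mod 101)
3^4 = (3^2)^2 ≡ 9^2 = 81 ≡ 81 (mod 101)
3^5 = 3^4 · 3^1 ≡ 81 · 3 ≡ 41 (mod 101).
So M = 41. Party 1 computes K = M^10 mod 101.
41^1 ≡ 41 (mod 101)
41^2 = (41^1)^2 ≡ 41^2 = 1681 ≡ 65 (mod 101)
41^4 = (41^2)^2 ≡ 65^2 = 4225 ≡ 84 (mod 101)
41^8 = (41^4)^2 ≡ 84^2 = 7056 ≡ 87 (mod 101)
41^10 = 41^8 · 41^2 ≡ 87 · 65 ≡ 100 (mod 101).

100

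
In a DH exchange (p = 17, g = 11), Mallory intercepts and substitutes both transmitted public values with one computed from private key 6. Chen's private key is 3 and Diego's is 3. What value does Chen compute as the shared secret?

2

Chen receives Mallory's public value M = 11^6 mod 17 instead of the honest one.
11^1 ≡ 11 (mod 17)
11^2 = (11^1)^2 ≡ 11^2 = 121 ≡ 2 (mod 17)
11^4 = (11^2)^2 ≡ 2^2 = 4 ≡ 4 (mod 17)
11^6 = 11^4 · 11^2 ≡ 4 · 2 ≡ 8 (mod 17).
So M = 8. Chen computes K = M^3 mod 17.
8^1 ≡ 8 (mod 17)
8^2 = (8^1)^2 ≡ 8^2 = 64 ≡ 13 (mod 17)
8^3 = 8^2 · 8^1 ≡ 13 · 8 ≡ 2 (mod 17).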